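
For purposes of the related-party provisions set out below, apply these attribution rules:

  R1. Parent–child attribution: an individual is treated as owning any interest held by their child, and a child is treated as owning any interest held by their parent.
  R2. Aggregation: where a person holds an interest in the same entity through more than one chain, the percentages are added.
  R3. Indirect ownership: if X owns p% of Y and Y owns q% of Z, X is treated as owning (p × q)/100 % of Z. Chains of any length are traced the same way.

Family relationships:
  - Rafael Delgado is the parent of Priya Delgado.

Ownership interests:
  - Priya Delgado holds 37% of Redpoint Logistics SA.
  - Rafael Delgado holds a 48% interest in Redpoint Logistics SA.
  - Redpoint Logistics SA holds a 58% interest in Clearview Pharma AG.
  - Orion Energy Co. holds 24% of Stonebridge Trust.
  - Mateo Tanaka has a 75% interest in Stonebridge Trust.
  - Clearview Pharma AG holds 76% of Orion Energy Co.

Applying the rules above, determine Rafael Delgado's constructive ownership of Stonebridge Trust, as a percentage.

8.99232%

By parent–child attribution (R1), Rafael Delgado is treated as also owning Priya Delgado's interest in Redpoint Logistics SA, giving 48% + 37% = 85%.
Chain via Redpoint Logistics SA → Clearview Pharma AG → Orion Energy Co. (R3): 85% × 58% × 76% × 24% = 8.99232% of Stonebridge Trust.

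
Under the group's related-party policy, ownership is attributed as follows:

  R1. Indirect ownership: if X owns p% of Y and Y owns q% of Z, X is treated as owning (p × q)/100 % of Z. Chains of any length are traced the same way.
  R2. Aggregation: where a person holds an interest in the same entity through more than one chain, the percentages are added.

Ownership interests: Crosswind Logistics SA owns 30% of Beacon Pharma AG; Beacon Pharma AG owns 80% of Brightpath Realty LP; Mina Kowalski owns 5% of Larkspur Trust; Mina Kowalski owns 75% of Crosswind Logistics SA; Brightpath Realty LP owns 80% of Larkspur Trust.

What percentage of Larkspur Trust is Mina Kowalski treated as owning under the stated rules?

19.4%

Chain via Crosswind Logistics SA → Beacon Pharma AG → Brightpath Realty LP (R1): 75% × 30% × 80% × 80% = 14.4% of Larkspur Trust.
Direct interest in Larkspur Trust: 5%.
Aggregating (R2): 14.4% + 5% = 19.4%.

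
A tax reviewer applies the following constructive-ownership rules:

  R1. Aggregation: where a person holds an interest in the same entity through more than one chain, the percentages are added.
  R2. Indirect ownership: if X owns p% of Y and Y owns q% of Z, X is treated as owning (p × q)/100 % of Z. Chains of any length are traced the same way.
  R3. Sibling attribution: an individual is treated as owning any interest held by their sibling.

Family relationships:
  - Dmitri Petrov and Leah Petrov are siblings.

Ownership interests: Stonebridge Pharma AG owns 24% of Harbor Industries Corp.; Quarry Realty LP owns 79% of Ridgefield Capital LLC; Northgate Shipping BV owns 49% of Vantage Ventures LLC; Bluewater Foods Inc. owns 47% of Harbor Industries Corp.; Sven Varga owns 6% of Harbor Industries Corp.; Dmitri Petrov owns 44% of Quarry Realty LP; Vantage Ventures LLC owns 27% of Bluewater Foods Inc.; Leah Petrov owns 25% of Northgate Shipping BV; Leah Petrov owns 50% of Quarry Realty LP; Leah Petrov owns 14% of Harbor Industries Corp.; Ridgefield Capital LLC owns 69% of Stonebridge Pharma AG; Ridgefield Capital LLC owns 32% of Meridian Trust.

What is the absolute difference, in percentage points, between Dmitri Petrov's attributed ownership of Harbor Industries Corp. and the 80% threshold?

52.148019

By sibling attribution (R3), Dmitri Petrov is treated as also owning Leah Petrov's interest in Quarry Realty LP, giving 44% + 50% = 94%.
By sibling attribution (R3), Dmitri Petrov is treated as owning Leah Petrov's 25% interest in Northgate Shipping BV.
By sibling attribution (R3), Dmitri Petrov is treated as owning Leah Petrov's 14% interest in Harbor Industries Corp.
Chain via Quarry Realty LP → Ridgefield Capital LLC → Stonebridge Pharma AG (R2): 94% × 79% × 69% × 24% = 12.297456% of Harbor Industries Corp.
Chain via Northgate Shipping BV → Vantage Ventures LLC → Bluewater Foods Inc. (R2): 25% × 49% × 27% × 47% = 1.554525% of Harbor Industries Corp.
Direct interest in Harbor Industries Corp: 14%.
Aggregating (R1): 12.297456% + 1.554525% + 14% = 27.851981%.
27.851981% falls short of the 80% threshold by 52.148019 percentage points.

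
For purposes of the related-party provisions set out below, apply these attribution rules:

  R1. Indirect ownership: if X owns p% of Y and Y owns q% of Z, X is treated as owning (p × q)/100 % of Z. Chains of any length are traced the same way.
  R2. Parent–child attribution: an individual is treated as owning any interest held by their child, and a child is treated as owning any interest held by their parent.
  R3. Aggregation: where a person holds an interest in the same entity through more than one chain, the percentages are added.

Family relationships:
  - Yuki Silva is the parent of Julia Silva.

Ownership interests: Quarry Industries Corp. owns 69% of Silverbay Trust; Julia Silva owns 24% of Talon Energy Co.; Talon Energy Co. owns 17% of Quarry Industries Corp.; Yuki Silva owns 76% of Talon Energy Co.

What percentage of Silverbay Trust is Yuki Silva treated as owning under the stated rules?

11.73%

By parent–child attribution (R2), Yuki Silva is treated as also owning Julia Silva's interest in Talon Energy Co, giving 76% + 24% = 100%.
Chain via Talon Energy Co. → Quarry Industries Corp. (R1): 100% × 17% × 69% = 11.73% of Silverbay Trust.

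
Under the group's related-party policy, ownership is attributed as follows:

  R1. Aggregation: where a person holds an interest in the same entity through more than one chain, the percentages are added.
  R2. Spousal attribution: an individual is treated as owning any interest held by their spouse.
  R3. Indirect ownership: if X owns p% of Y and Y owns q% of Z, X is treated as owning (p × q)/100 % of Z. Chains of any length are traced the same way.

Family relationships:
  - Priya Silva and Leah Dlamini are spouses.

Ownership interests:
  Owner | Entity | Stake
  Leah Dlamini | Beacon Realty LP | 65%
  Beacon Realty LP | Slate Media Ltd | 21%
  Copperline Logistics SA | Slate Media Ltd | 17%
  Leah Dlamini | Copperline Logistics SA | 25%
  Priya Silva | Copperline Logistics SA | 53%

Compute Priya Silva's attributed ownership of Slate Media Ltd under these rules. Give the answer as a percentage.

By spousal attribution (R2), Priya Silva is treated as also owning Leah Dlamini's interest in Copperline Logistics SA, giving 53% + 25% = 78%.
By spousal attribution (R2), Priya Silva is treated as owning Leah Dlamini's 65% interest in Beacon Realty LP.
Chain via Copperline Logistics SA (R3): 78% × 17% = 13.26% of Slate Media Ltd.
Chain via Beacon Realty LP (R3): 65% × 21% = 13.65% of Slate Media Ltd.
Aggregating (R1): 13.26% + 13.65% = 26.91%.

26.91%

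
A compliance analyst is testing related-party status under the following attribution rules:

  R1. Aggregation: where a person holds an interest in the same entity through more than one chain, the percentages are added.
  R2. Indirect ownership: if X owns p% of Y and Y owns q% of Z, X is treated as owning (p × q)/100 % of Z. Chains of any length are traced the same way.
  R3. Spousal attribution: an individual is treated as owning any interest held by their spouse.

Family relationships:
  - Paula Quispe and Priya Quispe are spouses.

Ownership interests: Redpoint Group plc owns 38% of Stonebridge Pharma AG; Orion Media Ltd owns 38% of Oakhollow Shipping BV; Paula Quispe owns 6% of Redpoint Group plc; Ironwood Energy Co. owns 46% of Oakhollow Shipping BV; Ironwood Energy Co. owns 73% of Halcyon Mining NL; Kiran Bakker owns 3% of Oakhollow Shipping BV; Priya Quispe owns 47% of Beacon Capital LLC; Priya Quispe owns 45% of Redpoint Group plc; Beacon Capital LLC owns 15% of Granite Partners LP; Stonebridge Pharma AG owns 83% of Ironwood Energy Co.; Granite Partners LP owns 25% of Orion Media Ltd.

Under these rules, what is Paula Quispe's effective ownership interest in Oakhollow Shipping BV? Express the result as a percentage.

8.069034%

By spousal attribution (R3), Paula Quispe is treated as also owning Priya Quispe's interest in Redpoint Group plc, giving 6% + 45% = 51%.
By spousal attribution (R3), Paula Quispe is treated as owning Priya Quispe's 47% interest in Beacon Capital LLC.
Chain via Redpoint Group plc → Stonebridge Pharma AG → Ironwood Energy Co. (R2): 51% × 38% × 83% × 46% = 7.399284% of Oakhollow Shipping BV.
Chain via Beacon Capital LLC → Granite Partners LP → Orion Media Ltd (R2): 47% × 15% × 25% × 38% = 0.66975% of Oakhollow Shipping BV.
Aggregating (R1): 7.399284% + 0.66975% = 8.069034%.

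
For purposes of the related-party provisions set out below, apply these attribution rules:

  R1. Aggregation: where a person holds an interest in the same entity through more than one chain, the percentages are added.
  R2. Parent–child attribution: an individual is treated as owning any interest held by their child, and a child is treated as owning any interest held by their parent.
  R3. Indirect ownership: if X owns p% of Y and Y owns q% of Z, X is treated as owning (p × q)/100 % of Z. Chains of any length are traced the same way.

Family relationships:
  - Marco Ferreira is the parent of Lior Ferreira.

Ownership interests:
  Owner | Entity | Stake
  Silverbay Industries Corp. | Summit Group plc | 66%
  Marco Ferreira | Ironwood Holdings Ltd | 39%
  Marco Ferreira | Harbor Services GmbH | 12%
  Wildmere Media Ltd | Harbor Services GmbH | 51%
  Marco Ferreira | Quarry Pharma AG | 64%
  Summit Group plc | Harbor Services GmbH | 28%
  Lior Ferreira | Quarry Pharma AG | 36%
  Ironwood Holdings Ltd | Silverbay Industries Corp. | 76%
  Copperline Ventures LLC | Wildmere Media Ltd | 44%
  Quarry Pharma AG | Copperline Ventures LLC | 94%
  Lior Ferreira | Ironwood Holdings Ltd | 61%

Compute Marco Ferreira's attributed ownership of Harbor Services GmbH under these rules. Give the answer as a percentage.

By parent–child attribution (R2), Marco Ferreira is treated as also owning Lior Ferreira's interest in Quarry Pharma AG, giving 64% + 36% = 100%.
By parent–child attribution (R2), Marco Ferreira is treated as also owning Lior Ferreira's interest in Ironwood Holdings Ltd, giving 39% + 61% = 100%.
Chain via Quarry Pharma AG → Copperline Ventures LLC → Wildmere Media Ltd (R3): 100% × 94% × 44% × 51% = 21.0936% of Harbor Services GmbH.
Chain via Ironwood Holdings Ltd → Silverbay Industries Corp. → Summit Group plc (R3): 100% × 76% × 66% × 28% = 14.0448% of Harbor Services GmbH.
Direct interest in Harbor Services GmbH: 12%.
Aggregating (R1): 21.0936% + 14.0448% + 12% = 47.1384%.

47.1384%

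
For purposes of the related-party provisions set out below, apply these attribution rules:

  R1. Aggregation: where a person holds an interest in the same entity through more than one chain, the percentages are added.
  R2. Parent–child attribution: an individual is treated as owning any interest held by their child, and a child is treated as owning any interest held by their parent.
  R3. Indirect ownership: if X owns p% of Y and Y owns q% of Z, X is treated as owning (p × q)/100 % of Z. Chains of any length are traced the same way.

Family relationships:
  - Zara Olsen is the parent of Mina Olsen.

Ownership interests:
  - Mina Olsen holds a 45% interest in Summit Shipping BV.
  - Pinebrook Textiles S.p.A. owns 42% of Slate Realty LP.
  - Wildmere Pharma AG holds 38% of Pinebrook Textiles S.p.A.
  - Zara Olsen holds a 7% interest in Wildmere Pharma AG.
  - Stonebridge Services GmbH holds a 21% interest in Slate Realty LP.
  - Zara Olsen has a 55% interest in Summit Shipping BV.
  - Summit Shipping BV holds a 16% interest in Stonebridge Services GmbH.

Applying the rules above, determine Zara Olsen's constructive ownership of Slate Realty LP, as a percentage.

4.4772%

By parent–child attribution (R2), Zara Olsen is treated as also owning Mina Olsen's interest in Summit Shipping BV, giving 55% + 45% = 100%.
Chain via Summit Shipping BV → Stonebridge Services GmbH (R3): 100% × 16% × 21% = 3.36% of Slate Realty LP.
Chain via Wildmere Pharma AG → Pinebrook Textiles S.p.A. (R3): 7% × 38% × 42% = 1.1172% of Slate Realty LP.
Aggregating (R1): 3.36% + 1.1172% = 4.4772%.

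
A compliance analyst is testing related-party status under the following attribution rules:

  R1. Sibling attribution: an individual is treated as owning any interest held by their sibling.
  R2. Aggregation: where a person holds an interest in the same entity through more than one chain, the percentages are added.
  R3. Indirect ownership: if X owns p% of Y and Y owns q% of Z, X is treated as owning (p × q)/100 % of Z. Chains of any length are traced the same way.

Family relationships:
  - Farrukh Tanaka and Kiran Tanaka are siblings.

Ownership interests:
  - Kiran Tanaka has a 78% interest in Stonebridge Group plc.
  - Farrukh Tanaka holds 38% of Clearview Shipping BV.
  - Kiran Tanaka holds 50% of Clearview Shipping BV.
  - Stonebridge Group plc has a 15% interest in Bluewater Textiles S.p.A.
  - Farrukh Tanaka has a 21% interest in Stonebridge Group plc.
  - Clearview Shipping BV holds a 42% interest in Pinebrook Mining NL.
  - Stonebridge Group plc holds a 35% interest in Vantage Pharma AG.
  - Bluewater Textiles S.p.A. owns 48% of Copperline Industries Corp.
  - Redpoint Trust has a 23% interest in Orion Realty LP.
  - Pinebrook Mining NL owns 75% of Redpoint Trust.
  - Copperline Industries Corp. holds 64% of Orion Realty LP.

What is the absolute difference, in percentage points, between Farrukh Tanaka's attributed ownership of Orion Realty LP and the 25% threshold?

14.06248

By sibling attribution (R1), Farrukh Tanaka is treated as also owning Kiran Tanaka's interest in Clearview Shipping BV, giving 38% + 50% = 88%.
By sibling attribution (R1), Farrukh Tanaka is treated as also owning Kiran Tanaka's interest in Stonebridge Group plc, giving 21% + 78% = 99%.
Chain via Clearview Shipping BV → Pinebrook Mining NL → Redpoint Trust (R3): 88% × 42% × 75% × 23% = 6.3756% of Orion Realty LP.
Chain via Stonebridge Group plc → Bluewater Textiles S.p.A. → Copperline Industries Corp. (R3): 99% × 15% × 48% × 64% = 4.56192% of Orion Realty LP.
Aggregating (R2): 6.3756% + 4.56192% = 10.93752%.
10.93752% falls short of the 25% threshold by 14.06248 percentage points.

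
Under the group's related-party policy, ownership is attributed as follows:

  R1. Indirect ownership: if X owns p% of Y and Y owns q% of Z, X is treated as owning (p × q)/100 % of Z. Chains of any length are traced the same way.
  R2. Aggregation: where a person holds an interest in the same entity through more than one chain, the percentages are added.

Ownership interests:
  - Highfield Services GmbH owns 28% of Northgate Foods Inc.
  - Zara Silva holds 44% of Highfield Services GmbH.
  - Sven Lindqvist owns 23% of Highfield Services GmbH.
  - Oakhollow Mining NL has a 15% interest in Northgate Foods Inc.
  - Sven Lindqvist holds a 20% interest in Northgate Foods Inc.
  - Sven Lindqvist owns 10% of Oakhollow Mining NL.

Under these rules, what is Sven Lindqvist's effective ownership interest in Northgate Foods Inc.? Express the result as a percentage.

27.94%

Chain via Highfield Services GmbH (R1): 23% × 28% = 6.44% of Northgate Foods Inc.
Chain via Oakhollow Mining NL (R1): 10% × 15% = 1.5% of Northgate Foods Inc.
Direct interest in Northgate Foods Inc: 20%.
Aggregating (R2): 6.44% + 1.5% + 20% = 27.94%.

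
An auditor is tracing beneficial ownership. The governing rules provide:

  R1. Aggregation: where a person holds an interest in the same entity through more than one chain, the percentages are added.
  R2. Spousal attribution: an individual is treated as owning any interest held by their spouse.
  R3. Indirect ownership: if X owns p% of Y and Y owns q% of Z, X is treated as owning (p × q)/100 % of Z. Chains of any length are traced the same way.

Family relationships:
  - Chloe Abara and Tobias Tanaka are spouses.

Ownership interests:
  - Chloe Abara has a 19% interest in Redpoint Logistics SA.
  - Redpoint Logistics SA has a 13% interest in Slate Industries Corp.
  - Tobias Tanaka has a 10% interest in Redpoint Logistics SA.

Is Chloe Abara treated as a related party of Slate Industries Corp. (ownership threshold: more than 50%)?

By spousal attribution (R2), Chloe Abara is treated as also owning Tobias Tanaka's interest in Redpoint Logistics SA, giving 19% + 10% = 29%.
Chain via Redpoint Logistics SA (R3): 29% × 13% = 3.77% of Slate Industries Corp.
3.77% does not exceed the 50% threshold, so Chloe is not a related party to Slate Industries Corp.

No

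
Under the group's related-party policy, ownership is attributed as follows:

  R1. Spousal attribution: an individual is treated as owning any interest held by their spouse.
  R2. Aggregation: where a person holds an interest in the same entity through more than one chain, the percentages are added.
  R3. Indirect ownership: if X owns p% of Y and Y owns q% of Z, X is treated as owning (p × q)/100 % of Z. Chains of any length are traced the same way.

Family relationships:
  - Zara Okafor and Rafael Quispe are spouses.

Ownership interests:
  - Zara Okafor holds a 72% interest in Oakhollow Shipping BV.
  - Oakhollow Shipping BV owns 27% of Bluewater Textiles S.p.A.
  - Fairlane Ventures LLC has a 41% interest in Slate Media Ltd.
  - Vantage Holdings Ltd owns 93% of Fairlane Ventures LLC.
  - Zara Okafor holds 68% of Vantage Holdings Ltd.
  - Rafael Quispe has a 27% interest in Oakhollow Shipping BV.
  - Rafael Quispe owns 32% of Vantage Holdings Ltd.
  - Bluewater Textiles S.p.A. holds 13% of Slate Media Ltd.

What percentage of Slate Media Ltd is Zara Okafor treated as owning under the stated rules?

By spousal attribution (R1), Zara Okafor is treated as also owning Rafael Quispe's interest in Oakhollow Shipping BV, giving 72% + 27% = 99%.
By spousal attribution (R1), Zara Okafor is treated as also owning Rafael Quispe's interest in Vantage Holdings Ltd, giving 68% + 32% = 100%.
Chain via Oakhollow Shipping BV → Bluewater Textiles S.p.A. (R3): 99% × 27% × 13% = 3.4749% of Slate Media Ltd.
Chain via Vantage Holdings Ltd → Fairlane Ventures LLC (R3): 100% × 93% × 41% = 38.13% of Slate Media Ltd.
Aggregating (R2): 3.4749% + 38.13% = 41.6049%.

41.6049%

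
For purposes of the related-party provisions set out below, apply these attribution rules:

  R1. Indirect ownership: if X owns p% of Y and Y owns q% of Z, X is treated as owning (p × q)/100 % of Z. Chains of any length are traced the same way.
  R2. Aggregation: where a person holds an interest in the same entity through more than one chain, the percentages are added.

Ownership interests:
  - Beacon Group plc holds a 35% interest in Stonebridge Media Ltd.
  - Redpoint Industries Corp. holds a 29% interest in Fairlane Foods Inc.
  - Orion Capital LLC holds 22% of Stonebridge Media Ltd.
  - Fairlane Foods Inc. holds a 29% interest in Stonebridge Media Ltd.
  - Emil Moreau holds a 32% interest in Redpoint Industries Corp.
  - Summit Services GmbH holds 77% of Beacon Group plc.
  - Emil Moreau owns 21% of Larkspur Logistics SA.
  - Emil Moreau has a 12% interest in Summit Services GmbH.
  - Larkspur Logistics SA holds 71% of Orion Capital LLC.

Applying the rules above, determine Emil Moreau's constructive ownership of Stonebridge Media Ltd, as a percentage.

9.2054%

Chain via Larkspur Logistics SA → Orion Capital LLC (R1): 21% × 71% × 22% = 3.2802% of Stonebridge Media Ltd.
Chain via Redpoint Industries Corp. → Fairlane Foods Inc. (R1): 32% × 29% × 29% = 2.6912% of Stonebridge Media Ltd.
Chain via Summit Services GmbH → Beacon Group plc (R1): 12% × 77% × 35% = 3.234% of Stonebridge Media Ltd.
Aggregating (R2): 3.2802% + 2.6912% + 3.234% = 9.2054%.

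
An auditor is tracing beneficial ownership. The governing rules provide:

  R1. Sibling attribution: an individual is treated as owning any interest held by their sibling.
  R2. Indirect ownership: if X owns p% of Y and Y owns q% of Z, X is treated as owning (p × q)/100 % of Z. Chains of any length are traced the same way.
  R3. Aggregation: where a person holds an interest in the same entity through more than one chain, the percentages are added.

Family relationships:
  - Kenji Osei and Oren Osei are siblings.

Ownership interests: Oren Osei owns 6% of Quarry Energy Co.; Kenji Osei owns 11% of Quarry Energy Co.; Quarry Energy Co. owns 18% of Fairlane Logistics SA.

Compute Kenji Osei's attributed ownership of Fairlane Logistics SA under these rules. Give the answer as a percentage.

3.06%

By sibling attribution (R1), Kenji Osei is treated as also owning Oren Osei's interest in Quarry Energy Co, giving 11% + 6% = 17%.
Chain via Quarry Energy Co. (R2): 17% × 18% = 3.06% of Fairlane Logistics SA.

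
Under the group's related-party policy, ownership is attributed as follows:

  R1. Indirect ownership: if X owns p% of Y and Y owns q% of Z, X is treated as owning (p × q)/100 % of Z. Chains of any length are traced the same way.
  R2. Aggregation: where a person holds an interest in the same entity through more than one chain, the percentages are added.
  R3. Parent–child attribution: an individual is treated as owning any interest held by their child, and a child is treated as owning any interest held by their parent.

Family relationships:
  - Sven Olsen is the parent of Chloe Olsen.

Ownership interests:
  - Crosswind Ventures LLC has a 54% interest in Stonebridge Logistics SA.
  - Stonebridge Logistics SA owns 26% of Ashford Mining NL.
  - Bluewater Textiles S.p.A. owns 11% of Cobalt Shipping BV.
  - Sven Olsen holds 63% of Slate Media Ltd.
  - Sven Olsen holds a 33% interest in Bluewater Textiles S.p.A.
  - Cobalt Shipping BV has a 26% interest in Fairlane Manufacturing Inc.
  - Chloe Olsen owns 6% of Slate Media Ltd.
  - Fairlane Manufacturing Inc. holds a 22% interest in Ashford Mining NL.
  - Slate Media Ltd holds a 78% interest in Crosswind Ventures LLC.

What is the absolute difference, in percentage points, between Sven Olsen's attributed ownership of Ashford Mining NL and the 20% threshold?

By parent–child attribution (R3), Sven Olsen is treated as also owning Chloe Olsen's interest in Slate Media Ltd, giving 63% + 6% = 69%.
Chain via Slate Media Ltd → Crosswind Ventures LLC → Stonebridge Logistics SA (R1): 69% × 78% × 54% × 26% = 7.556328% of Ashford Mining NL.
Chain via Bluewater Textiles S.p.A. → Cobalt Shipping BV → Fairlane Manufacturing Inc. (R1): 33% × 11% × 26% × 22% = 0.207636% of Ashford Mining NL.
Aggregating (R2): 7.556328% + 0.207636% = 7.763964%.
7.763964% falls short of the 20% threshold by 12.236036 percentage points.

12.236036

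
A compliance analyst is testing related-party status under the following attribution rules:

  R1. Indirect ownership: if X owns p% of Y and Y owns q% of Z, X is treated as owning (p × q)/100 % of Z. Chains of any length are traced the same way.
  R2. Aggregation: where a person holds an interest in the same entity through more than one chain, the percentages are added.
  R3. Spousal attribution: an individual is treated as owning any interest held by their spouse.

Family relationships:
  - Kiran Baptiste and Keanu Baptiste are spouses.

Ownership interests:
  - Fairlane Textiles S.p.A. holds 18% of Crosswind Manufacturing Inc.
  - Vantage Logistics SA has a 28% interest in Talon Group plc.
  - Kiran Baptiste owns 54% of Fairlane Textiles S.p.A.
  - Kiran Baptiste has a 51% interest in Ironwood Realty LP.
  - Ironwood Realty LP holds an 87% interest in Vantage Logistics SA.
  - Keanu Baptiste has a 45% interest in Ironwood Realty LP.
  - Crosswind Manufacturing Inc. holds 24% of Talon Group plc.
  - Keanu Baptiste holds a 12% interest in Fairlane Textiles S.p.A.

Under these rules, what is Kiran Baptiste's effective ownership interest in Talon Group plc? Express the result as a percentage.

26.2368%

By spousal attribution (R3), Kiran Baptiste is treated as also owning Keanu Baptiste's interest in Fairlane Textiles S.p.A, giving 54% + 12% = 66%.
By spousal attribution (R3), Kiran Baptiste is treated as also owning Keanu Baptiste's interest in Ironwood Realty LP, giving 51% + 45% = 96%.
Chain via Fairlane Textiles S.p.A. → Crosswind Manufacturing Inc. (R1): 66% × 18% × 24% = 2.8512% of Talon Group plc.
Chain via Ironwood Realty LP → Vantage Logistics SA (R1): 96% × 87% × 28% = 23.3856% of Talon Group plc.
Aggregating (R2): 2.8512% + 23.3856% = 26.2368%.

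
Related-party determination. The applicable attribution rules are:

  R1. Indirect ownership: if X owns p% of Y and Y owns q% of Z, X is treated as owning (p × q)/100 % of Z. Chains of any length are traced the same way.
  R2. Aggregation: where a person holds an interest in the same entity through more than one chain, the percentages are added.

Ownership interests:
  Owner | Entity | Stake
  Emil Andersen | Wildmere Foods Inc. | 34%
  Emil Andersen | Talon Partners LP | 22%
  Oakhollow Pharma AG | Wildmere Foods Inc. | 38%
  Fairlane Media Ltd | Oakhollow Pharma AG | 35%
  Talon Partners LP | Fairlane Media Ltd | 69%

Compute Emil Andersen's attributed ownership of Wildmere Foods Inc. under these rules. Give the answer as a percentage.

36.01894%

Chain via Talon Partners LP → Fairlane Media Ltd → Oakhollow Pharma AG (R1): 22% × 69% × 35% × 38% = 2.01894% of Wildmere Foods Inc.
Direct interest in Wildmere Foods Inc: 34%.
Aggregating (R2): 2.01894% + 34% = 36.01894%.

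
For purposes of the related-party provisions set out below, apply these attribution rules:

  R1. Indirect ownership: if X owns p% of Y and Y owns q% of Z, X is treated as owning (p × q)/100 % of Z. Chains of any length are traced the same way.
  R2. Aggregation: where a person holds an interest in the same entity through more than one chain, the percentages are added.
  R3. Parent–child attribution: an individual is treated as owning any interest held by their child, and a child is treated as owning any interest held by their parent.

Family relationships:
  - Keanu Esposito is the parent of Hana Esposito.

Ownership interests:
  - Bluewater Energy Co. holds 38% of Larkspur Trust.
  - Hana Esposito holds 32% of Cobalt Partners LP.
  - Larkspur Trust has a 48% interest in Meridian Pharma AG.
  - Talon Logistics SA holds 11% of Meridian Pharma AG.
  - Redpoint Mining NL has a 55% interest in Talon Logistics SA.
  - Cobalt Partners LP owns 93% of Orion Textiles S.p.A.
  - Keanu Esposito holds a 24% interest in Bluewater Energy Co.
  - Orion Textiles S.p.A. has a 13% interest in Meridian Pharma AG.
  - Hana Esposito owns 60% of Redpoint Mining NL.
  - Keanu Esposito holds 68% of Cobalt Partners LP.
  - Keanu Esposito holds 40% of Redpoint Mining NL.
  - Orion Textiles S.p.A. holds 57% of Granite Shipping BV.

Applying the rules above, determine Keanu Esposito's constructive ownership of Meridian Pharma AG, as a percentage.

By parent–child attribution (R3), Keanu Esposito is treated as also owning Hana Esposito's interest in Redpoint Mining NL, giving 40% + 60% = 100%.
By parent–child attribution (R3), Keanu Esposito is treated as also owning Hana Esposito's interest in Cobalt Partners LP, giving 68% + 32% = 100%.
Chain via Redpoint Mining NL → Talon Logistics SA (R1): 100% × 55% × 11% = 6.05% of Meridian Pharma AG.
Chain via Bluewater Energy Co. → Larkspur Trust (R1): 24% × 38% × 48% = 4.3776% of Meridian Pharma AG.
Chain via Cobalt Partners LP → Orion Textiles S.p.A. (R1): 100% × 93% × 13% = 12.09% of Meridian Pharma AG.
Aggregating (R2): 6.05% + 4.3776% + 12.09% = 22.5176%.

22.5176%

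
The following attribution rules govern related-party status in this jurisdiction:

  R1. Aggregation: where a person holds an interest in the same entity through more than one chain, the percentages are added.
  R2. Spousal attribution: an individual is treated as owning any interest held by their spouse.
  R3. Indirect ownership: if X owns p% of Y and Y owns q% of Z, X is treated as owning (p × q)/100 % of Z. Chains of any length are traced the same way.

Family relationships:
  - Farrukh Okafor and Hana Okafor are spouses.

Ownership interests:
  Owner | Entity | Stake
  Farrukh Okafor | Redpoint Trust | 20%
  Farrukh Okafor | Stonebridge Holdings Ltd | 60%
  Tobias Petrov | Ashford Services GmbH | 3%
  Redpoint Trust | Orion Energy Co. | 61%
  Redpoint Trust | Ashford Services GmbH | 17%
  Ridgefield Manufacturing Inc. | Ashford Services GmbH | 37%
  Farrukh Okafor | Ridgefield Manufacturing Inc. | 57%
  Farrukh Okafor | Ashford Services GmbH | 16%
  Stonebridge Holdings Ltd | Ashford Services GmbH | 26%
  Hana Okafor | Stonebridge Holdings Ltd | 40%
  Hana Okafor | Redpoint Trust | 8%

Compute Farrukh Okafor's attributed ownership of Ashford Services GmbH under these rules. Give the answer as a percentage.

By spousal attribution (R2), Farrukh Okafor is treated as also owning Hana Okafor's interest in Redpoint Trust, giving 20% + 8% = 28%.
By spousal attribution (R2), Farrukh Okafor is treated as also owning Hana Okafor's interest in Stonebridge Holdings Ltd, giving 60% + 40% = 100%.
Chain via Redpoint Trust (R3): 28% × 17% = 4.76% of Ashford Services GmbH.
Chain via Ridgefield Manufacturing Inc. (R3): 57% × 37% = 21.09% of Ashford Services GmbH.
Chain via Stonebridge Holdings Ltd (R3): 100% × 26% = 26% of Ashford Services GmbH.
Direct interest in Ashford Services GmbH: 16%.
Aggregating (R1): 4.76% + 21.09% + 26% + 16% = 67.85%.

67.85%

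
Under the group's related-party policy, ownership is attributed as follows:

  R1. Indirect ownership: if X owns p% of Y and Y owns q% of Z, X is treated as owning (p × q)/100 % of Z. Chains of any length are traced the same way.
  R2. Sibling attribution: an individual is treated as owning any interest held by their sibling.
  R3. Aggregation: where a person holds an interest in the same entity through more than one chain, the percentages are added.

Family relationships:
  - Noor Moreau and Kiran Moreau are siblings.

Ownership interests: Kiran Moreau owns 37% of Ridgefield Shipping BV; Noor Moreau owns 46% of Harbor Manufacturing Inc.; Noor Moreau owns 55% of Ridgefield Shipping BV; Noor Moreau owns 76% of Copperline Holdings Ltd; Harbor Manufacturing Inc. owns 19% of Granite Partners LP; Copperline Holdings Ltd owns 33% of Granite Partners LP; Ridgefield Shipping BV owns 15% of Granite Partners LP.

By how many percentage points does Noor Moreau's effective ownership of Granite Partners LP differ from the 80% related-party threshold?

32.38

By sibling attribution (R2), Noor Moreau is treated as also owning Kiran Moreau's interest in Ridgefield Shipping BV, giving 55% + 37% = 92%.
Chain via Ridgefield Shipping BV (R1): 92% × 15% = 13.8% of Granite Partners LP.
Chain via Harbor Manufacturing Inc. (R1): 46% × 19% = 8.74% of Granite Partners LP.
Chain via Copperline Holdings Ltd (R1): 76% × 33% = 25.08% of Granite Partners LP.
Aggregating (R3): 13.8% + 8.74% + 25.08% = 47.62%.
47.62% falls short of the 80% threshold by 32.38 percentage points.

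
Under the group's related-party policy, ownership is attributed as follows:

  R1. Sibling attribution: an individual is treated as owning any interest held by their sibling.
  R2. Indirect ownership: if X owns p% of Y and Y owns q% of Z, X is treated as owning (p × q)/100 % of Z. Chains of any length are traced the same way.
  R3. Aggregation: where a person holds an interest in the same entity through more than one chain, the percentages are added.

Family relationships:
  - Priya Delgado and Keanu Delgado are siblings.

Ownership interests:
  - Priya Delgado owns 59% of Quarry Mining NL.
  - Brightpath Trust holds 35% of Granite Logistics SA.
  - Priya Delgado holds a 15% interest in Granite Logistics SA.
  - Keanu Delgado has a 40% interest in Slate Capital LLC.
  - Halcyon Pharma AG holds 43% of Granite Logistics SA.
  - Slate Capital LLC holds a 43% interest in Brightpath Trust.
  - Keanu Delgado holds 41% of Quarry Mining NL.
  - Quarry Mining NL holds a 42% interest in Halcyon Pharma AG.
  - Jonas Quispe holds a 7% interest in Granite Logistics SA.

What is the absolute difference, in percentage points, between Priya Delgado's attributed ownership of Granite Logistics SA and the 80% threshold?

By sibling attribution (R1), Priya Delgado is treated as also owning Keanu Delgado's interest in Quarry Mining NL, giving 59% + 41% = 100%.
By sibling attribution (R1), Priya Delgado is treated as owning Keanu Delgado's 40% interest in Slate Capital LLC.
Chain via Quarry Mining NL → Halcyon Pharma AG (R2): 100% × 42% × 43% = 18.06% of Granite Logistics SA.
Direct interest in Granite Logistics SA: 15%.
Chain via Slate Capital LLC → Brightpath Trust (R2): 40% × 43% × 35% = 6.02% of Granite Logistics SA.
Aggregating (R3): 18.06% + 15% + 6.02% = 39.08%.
39.08% falls short of the 80% threshold by 40.92 percentage points.

40.92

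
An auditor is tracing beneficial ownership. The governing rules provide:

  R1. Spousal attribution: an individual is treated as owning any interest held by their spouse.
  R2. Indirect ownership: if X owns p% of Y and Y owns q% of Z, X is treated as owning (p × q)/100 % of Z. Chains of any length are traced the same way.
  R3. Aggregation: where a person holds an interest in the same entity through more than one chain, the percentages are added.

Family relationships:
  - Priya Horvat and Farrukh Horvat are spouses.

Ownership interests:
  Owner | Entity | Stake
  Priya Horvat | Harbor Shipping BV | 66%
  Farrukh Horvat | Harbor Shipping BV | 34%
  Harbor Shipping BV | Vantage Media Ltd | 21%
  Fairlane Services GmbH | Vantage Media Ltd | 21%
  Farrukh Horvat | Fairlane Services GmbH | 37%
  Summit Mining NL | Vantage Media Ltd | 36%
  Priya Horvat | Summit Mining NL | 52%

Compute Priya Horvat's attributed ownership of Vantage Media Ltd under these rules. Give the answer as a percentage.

By spousal attribution (R1), Priya Horvat is treated as also owning Farrukh Horvat's interest in Harbor Shipping BV, giving 66% + 34% = 100%.
By spousal attribution (R1), Priya Horvat is treated as owning Farrukh Horvat's 37% interest in Fairlane Services GmbH.
Chain via Harbor Shipping BV (R2): 100% × 21% = 21% of Vantage Media Ltd.
Chain via Summit Mining NL (R2): 52% × 36% = 18.72% of Vantage Media Ltd.
Chain via Fairlane Services GmbH (R2): 37% × 21% = 7.77% of Vantage Media Ltd.
Aggregating (R3): 21% + 18.72% + 7.77% = 47.49%.

47.49%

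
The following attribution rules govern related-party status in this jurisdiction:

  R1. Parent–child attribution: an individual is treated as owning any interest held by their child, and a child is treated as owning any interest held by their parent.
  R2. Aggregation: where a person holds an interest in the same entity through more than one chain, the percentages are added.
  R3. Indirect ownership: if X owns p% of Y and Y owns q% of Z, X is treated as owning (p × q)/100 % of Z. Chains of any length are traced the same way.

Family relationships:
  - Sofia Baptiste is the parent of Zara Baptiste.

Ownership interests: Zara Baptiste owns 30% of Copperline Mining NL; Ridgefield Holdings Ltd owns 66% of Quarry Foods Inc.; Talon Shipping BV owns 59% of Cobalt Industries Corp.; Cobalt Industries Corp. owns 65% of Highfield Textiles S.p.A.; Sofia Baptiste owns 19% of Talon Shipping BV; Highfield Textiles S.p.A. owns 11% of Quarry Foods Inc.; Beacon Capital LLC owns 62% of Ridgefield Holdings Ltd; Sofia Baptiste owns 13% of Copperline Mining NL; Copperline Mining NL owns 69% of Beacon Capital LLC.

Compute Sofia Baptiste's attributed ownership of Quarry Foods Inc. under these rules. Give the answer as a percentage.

12.942479%

By parent–child attribution (R1), Sofia Baptiste is treated as also owning Zara Baptiste's interest in Copperline Mining NL, giving 13% + 30% = 43%.
Chain via Talon Shipping BV → Cobalt Industries Corp. → Highfield Textiles S.p.A. (R3): 19% × 59% × 65% × 11% = 0.801515% of Quarry Foods Inc.
Chain via Copperline Mining NL → Beacon Capital LLC → Ridgefield Holdings Ltd (R3): 43% × 69% × 62% × 66% = 12.140964% of Quarry Foods Inc.
Aggregating (R2): 0.801515% + 12.140964% = 12.942479%.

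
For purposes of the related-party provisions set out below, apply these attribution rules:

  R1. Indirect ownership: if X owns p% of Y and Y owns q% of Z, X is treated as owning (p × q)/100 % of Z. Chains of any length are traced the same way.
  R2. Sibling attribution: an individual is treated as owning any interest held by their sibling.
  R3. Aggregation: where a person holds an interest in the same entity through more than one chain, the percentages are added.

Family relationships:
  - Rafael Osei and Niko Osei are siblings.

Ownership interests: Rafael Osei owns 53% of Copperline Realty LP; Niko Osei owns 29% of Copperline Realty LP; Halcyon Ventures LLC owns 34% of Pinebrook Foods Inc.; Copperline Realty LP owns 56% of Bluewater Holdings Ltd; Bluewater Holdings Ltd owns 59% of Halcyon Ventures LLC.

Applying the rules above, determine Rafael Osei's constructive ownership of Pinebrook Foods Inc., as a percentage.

By sibling attribution (R2), Rafael Osei is treated as also owning Niko Osei's interest in Copperline Realty LP, giving 53% + 29% = 82%.
Chain via Copperline Realty LP → Bluewater Holdings Ltd → Halcyon Ventures LLC (R1): 82% × 56% × 59% × 34% = 9.211552% of Pinebrook Foods Inc.

9.211552%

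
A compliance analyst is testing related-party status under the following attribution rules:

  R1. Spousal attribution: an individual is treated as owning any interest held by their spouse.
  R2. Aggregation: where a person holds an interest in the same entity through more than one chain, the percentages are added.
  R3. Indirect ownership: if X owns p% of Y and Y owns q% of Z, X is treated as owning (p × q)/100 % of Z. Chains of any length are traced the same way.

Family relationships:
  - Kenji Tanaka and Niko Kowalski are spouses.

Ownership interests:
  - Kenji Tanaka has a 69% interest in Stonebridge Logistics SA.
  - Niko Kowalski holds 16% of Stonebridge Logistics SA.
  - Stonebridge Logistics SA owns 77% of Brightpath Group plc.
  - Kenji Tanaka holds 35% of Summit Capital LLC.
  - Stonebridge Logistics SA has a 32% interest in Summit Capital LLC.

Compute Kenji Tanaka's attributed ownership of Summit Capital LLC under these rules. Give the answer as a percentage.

By spousal attribution (R1), Kenji Tanaka is treated as also owning Niko Kowalski's interest in Stonebridge Logistics SA, giving 69% + 16% = 85%.
Chain via Stonebridge Logistics SA (R3): 85% × 32% = 27.2% of Summit Capital LLC.
Direct interest in Summit Capital LLC: 35%.
Aggregating (R2): 27.2% + 35% = 62.2%.

62.2%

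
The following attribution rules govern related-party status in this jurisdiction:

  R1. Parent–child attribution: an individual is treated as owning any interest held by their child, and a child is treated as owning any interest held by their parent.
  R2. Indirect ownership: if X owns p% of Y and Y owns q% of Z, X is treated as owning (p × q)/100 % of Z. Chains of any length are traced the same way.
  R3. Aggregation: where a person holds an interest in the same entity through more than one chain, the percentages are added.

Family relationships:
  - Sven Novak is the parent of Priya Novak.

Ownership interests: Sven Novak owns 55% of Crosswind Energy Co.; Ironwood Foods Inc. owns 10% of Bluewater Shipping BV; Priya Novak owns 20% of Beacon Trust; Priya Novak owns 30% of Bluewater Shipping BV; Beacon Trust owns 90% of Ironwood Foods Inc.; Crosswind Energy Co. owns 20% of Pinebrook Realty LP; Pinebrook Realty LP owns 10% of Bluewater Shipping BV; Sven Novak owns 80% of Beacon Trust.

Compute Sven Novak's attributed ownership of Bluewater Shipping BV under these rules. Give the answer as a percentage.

40.1%

By parent–child attribution (R1), Sven Novak is treated as also owning Priya Novak's interest in Beacon Trust, giving 80% + 20% = 100%.
By parent–child attribution (R1), Sven Novak is treated as owning Priya Novak's 30% interest in Bluewater Shipping BV.
Chain via Crosswind Energy Co. → Pinebrook Realty LP (R2): 55% × 20% × 10% = 1.1% of Bluewater Shipping BV.
Chain via Beacon Trust → Ironwood Foods Inc. (R2): 100% × 90% × 10% = 9% of Bluewater Shipping BV.
Direct interest in Bluewater Shipping BV: 30%.
Aggregating (R3): 1.1% + 9% + 30% = 40.1%.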